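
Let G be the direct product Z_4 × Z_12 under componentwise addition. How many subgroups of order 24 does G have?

|G| = 48 and 24 | 48, so subgroups of order 24 are possible by Lagrange.
The subgroups of order 24 are: {(0,0), (0,1), (0,2), (0,3), (0,4), (0,5), (0,6), (0,7), (0,8), (0,9), (0,10), (0,11), (2,0), (2,1), (2,2), (2,3), (2,4), (2,5), (2,6), (2,7), (2,8), (2,9), (2,10), (2,11)}; {(0,0), (0,2), (0,4), (0,6), (0,8), (0,10), (1,0), (1,2), (1,4), (1,6), (1,8), (1,10), (2,0), (2,2), (2,4), (2,6), (2,8), (2,10), (3,0), (3,2), (3,4), (3,6), (3,8), (3,10)}; {(0,0), (0,2), (0,4), (0,6), (0,8), (0,10), (1,1), (1,3), (1,5), (1,7), (1,9), (1,11), (2,0), (2,2), (2,4), (2,6), (2,8), (2,10), (3,1), (3,3), (3,5), (3,7), (3,9), (3,11)}.
So G has 3 subgroups of order 24.

3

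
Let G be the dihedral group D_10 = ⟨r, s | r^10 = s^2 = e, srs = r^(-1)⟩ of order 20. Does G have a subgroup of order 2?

Yes

2 | 20. A subgroup of order 2 is {e, r^2s}.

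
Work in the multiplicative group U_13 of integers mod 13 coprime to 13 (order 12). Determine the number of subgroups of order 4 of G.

1

|G| = 12 and 4 | 12, so subgroups of order 4 are possible by Lagrange.
The subgroups of order 4 are: {1, 5, 8, 12}.
So G has 1 subgroup of order 4.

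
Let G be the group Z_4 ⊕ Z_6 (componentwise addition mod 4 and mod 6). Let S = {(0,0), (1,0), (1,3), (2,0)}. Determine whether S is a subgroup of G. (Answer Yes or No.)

(1,0) ∈ S but its inverse (3,0) ∉ S, so S is not a subgroup.

No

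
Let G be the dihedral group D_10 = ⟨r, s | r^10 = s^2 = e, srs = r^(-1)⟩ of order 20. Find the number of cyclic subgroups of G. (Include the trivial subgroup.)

Group the elements of G by the cyclic subgroup they generate; each cyclic subgroup of order d accounts for φ(d) elements.
Cyclic subgroups by order — order 1: 1; order 2: 11; order 5: 1; order 10: 1.
Total: 14.

14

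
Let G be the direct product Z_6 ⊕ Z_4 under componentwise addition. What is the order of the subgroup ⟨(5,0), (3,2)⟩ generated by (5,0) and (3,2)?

|⟨(5,0)⟩| = 6 and |⟨(3,2)⟩| = 2, so |H| is a multiple of lcm(6, 2) = 6 and divides |G| = 24.
Closing under the operation: H = {(0,0), (0,2), (1,0), (1,2), (2,0), (2,2), (3,0), (3,2), (4,0), (4,2), (5,0), (5,2)}, so |H| = 12.

12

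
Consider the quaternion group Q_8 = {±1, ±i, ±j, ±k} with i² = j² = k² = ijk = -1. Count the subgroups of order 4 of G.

|G| = 8 and 4 | 8, so subgroups of order 4 are possible by Lagrange.
The subgroups of order 4 are: {1, -1, i, -i}; {1, -1, j, -j}; {1, -1, k, -k}.
So G has 3 subgroups of order 4.

3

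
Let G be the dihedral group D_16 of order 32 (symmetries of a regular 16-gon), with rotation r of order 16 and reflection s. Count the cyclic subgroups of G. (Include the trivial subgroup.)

Group the elements of G by the cyclic subgroup they generate; each cyclic subgroup of order d accounts for φ(d) elements.
Cyclic subgroups by order — order 1: 1; order 2: 17; order 4: 1; order 8: 1; order 16: 1.
Total: 21.

21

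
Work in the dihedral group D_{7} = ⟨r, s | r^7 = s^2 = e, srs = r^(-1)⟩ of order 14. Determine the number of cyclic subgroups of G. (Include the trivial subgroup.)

Each element a generates a cyclic subgroup ⟨a⟩; distinct elements may generate the same one (a cyclic group of order d has φ(d) generators).
Cyclic subgroups by order — order 1: 1; order 2: 7; order 7: 1.
Total: 9.

9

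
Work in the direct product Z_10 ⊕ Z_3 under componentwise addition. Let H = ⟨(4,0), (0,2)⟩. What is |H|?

15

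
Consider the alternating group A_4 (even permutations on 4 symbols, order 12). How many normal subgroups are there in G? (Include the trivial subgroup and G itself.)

G has 10 subgroups. Checking conjugation-invariance by order — order 1: 1/1 normal; order 2: 0/3 normal; order 3: 0/4 normal; order 4: 1/1 normal; order 12: 1/1 normal.
Total normal subgroups: 3.

3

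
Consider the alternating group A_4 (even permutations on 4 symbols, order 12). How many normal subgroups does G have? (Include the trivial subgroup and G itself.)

G has 10 subgroups. Checking conjugation-invariance by order — order 1: 1/1 normal; order 2: 0/3 normal; order 3: 0/4 normal; order 4: 1/1 normal; order 12: 1/1 normal.
Total normal subgroups: 3.

3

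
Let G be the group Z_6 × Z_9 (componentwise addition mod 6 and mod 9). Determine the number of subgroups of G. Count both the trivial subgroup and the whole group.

20

|G| = 54, so by Lagrange every subgroup order divides 54. Divisors: 1, 2, 3, 6, 9, 18, 27, 54.
Subgroups by order — order 1: 1; order 2: 1; order 3: 4; order 6: 4; order 9: 4; order 18: 4; order 27: 1; order 54: 1.
Total: 1 + 1 + 4 + 4 + 4 + 4 + 1 + 1 = 20.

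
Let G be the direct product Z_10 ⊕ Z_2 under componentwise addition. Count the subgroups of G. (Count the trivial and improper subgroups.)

|G| = 20, so by Lagrange every subgroup order divides 20. Divisors: 1, 2, 4, 5, 10, 20.
Subgroups by order — order 1: 1; order 2: 3; order 4: 1; order 5: 1; order 10: 3; order 20: 1.
Total: 1 + 3 + 1 + 1 + 3 + 1 = 10.

10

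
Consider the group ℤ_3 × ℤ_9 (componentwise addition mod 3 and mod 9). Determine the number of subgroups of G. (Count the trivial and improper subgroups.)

10

|G| = 27, so by Lagrange every subgroup order divides 27. Divisors: 1, 3, 9, 27.
Subgroups by order — order 1: 1; order 3: 4; order 9: 4; order 27: 1.
Total: 1 + 4 + 4 + 1 = 10.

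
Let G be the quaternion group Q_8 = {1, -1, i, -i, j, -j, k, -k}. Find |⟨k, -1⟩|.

4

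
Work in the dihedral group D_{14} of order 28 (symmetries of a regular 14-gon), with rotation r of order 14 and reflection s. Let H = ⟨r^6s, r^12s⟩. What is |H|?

14

|⟨r^6s⟩| = 2 and |⟨r^12s⟩| = 2, so |H| is a multiple of lcm(2, 2) = 2 and divides |G| = 28.
Closing under the operation: H = {e, r^2, r^4, r^6, r^8, r^10, r^12, s, r^2s, r^4s, r^6s, r^8s, r^10s, r^12s}, so |H| = 14.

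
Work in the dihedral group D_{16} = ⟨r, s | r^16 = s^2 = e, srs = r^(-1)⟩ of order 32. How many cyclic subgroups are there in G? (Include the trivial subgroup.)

21

Group the elements of G by the cyclic subgroup they generate; each cyclic subgroup of order d accounts for φ(d) elements.
Cyclic subgroups by order — order 1: 1; order 2: 17; order 4: 1; order 8: 1; order 16: 1.
Total: 21.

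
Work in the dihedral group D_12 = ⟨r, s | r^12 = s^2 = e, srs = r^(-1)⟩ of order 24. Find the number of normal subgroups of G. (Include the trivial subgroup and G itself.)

9

G has 34 subgroups. Checking conjugation-invariance by order — order 1: 1/1 normal; order 2: 1/13 normal; order 3: 1/1 normal; order 4: 1/7 normal; order 6: 1/5 normal; order 8: 0/3 normal; order 12: 3/3 normal; order 24: 1/1 normal.
Total normal subgroups: 9.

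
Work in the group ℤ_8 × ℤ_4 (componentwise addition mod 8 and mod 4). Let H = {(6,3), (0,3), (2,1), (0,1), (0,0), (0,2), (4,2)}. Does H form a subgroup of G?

|H| = 7 does not divide |G| = 32, so by Lagrange H is not a subgroup.

No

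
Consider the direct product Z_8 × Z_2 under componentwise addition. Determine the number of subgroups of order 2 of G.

3

|G| = 16 and 2 | 16, so subgroups of order 2 are possible by Lagrange.
The subgroups of order 2 are: {(0,0), (0,1)}; {(0,0), (4,0)}; {(0,0), (4,1)}.
So G has 3 subgroups of order 2.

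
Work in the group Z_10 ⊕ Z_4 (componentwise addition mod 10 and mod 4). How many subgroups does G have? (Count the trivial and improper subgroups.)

|G| = 40, so by Lagrange every subgroup order divides 40. Divisors: 1, 2, 4, 5, 8, 10, 20, 40.
Subgroups by order — order 1: 1; order 2: 3; order 4: 3; order 5: 1; order 8: 1; order 10: 3; order 20: 3; order 40: 1.
Total: 1 + 3 + 3 + 1 + 1 + 3 + 3 + 1 = 16.

16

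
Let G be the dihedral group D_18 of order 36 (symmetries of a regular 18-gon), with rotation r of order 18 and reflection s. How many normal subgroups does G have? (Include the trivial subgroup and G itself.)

G has 45 subgroups. Checking conjugation-invariance by order — order 1: 1/1 normal; order 2: 1/19 normal; order 3: 1/1 normal; order 4: 0/9 normal; order 6: 1/7 normal; order 9: 1/1 normal; order 12: 0/3 normal; order 18: 3/3 normal; order 36: 1/1 normal.
Total normal subgroups: 9.

9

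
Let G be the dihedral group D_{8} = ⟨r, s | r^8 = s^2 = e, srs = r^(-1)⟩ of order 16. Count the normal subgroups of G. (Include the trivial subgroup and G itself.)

G has 19 subgroups. Checking conjugation-invariance by order — order 1: 1/1 normal; order 2: 1/9 normal; order 4: 1/5 normal; order 8: 3/3 normal; order 16: 1/1 normal.
Total normal subgroups: 7.

7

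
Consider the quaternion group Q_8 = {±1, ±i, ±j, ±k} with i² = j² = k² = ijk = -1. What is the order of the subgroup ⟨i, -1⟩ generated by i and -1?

4

|⟨i⟩| = 4 and |⟨-1⟩| = 2, so |H| is a multiple of lcm(4, 2) = 4 and divides |G| = 8.
Closing under the operation: H = {1, -1, i, -i}, so |H| = 4.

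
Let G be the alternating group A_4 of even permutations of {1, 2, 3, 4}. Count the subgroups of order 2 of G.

3

|G| = 12 and 2 | 12, so subgroups of order 2 are possible by Lagrange.
The subgroups of order 2 are: {e, (1 2)(3 4)}; {e, (1 3)(2 4)}; {e, (1 4)(2 3)}.
So G has 3 subgroups of order 2.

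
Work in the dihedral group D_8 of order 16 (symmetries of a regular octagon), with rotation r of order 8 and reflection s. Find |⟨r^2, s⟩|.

8

|⟨r^2⟩| = 4 and |⟨s⟩| = 2, so |H| is a multiple of lcm(4, 2) = 4 and divides |G| = 16.
Closing under the operation: H = {e, r^2, r^4, r^6, s, r^2s, r^4s, r^6s}, so |H| = 8.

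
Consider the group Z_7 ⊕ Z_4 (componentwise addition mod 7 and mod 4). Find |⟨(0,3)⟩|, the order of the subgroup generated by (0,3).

4

The order of (0,3) in Z_7 × Z_4 is lcm(ord(0) in Z_7, ord(3) in Z_4).
ord(0) = 1 and ord(3) = 4, so |⟨(0,3)⟩| = lcm(1, 4) = 4.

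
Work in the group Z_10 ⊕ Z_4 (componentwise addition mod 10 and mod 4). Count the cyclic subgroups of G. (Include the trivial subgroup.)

Each element a generates a cyclic subgroup ⟨a⟩; distinct elements may generate the same one (a cyclic group of order d has φ(d) generators).
Cyclic subgroups by order — order 1: 1; order 2: 3; order 4: 2; order 5: 1; order 10: 3; order 20: 2.
Total: 12.

12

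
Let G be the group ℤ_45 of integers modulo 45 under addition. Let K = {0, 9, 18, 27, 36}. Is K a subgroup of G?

Yes

|K| = 5 divides |G| = 45, consistent with Lagrange.
K contains the identity, every element's inverse is in K, and K is closed under +: it is a subgroup.
In fact K = ⟨18⟩.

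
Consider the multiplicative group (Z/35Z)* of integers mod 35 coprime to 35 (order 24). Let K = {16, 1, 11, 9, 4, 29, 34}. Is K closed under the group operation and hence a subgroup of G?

No

|K| = 7 does not divide |G| = 24, so by Lagrange K is not a subgroup.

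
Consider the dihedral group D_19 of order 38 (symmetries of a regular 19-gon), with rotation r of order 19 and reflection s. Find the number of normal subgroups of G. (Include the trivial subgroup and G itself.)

3

G has 22 subgroups. Checking conjugation-invariance by order — order 1: 1/1 normal; order 2: 0/19 normal; order 19: 1/1 normal; order 38: 1/1 normal.
Total normal subgroups: 3.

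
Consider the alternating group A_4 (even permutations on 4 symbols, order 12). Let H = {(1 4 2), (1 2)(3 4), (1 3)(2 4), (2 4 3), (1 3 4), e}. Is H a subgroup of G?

(2 4 3) ∈ H but its inverse (2 3 4) ∉ H, so H is not a subgroup.

No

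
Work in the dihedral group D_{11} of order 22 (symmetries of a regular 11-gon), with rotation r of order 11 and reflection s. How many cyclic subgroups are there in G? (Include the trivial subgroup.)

13

Group the elements of G by the cyclic subgroup they generate; each cyclic subgroup of order d accounts for φ(d) elements.
Cyclic subgroups by order — order 1: 1; order 2: 11; order 11: 1.
Total: 13.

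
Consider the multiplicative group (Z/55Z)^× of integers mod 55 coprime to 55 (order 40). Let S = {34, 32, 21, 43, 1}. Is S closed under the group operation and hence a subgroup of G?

No

Closure fails: 32 · 21 = 12 ∉ S. So S is not a subgroup.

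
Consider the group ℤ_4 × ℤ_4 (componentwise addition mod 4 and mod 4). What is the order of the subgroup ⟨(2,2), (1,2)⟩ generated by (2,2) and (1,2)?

|⟨(2,2)⟩| = 2 and |⟨(1,2)⟩| = 4, so |H| is a multiple of lcm(2, 4) = 4 and divides |G| = 16.
Closing under the operation: H = {(0,0), (0,2), (1,0), (1,2), (2,0), (2,2), (3,0), (3,2)}, so |H| = 8.

8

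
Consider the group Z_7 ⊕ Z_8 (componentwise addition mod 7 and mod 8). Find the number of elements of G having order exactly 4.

2

An element (a,b) has order lcm(ord(a), ord(b)); count pairs with lcm equal to 4.
Enumerating gives 2 such elements.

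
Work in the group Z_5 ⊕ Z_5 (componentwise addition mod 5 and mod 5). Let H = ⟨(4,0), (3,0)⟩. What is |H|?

|⟨(4,0)⟩| = 5 and |⟨(3,0)⟩| = 5, so |H| is a multiple of lcm(5, 5) = 5 and divides |G| = 25.
Closing under the operation: H = {(0,0), (1,0), (2,0), (3,0), (4,0)}, so |H| = 5.

5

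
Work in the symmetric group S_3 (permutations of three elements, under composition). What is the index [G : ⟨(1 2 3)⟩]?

|⟨(1 2 3)⟩| = 3 and |G| = 6.
By Lagrange, [G : H] = |G|/|H| = 6/3 = 2.

2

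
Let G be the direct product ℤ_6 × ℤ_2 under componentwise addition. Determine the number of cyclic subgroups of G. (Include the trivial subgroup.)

Group the elements of G by the cyclic subgroup they generate; each cyclic subgroup of order d accounts for φ(d) elements.
Cyclic subgroups by order — order 1: 1; order 2: 3; order 3: 1; order 6: 3.
Total: 8.

8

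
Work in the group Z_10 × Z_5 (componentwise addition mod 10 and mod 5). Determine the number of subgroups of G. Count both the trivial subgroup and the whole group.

16

|G| = 50, so by Lagrange every subgroup order divides 50. Divisors: 1, 2, 5, 10, 25, 50.
Subgroups by order — order 1: 1; order 2: 1; order 5: 6; order 10: 6; order 25: 1; order 50: 1.
Total: 1 + 1 + 6 + 6 + 1 + 1 = 16.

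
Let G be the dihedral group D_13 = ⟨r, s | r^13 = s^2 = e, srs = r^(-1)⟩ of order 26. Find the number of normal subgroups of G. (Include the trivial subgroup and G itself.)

3

G has 16 subgroups. Checking conjugation-invariance by order — order 1: 1/1 normal; order 2: 0/13 normal; order 13: 1/1 normal; order 26: 1/1 normal.
Total normal subgroups: 3.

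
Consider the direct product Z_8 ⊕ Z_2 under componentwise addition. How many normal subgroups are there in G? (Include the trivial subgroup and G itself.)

11

G is abelian, so every subgroup is normal.
G has 11 subgroups in total, hence 11 normal subgroups.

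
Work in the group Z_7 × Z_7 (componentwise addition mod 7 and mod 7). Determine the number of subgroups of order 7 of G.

8

|G| = 49 and 7 | 49, so subgroups of order 7 are possible by Lagrange.
The subgroups of order 7 are: {(0,0), (0,1), (0,2), (0,3), (0,4), (0,5), (0,6)}; {(0,0), (1,0), (2,0), (3,0), (4,0), (5,0), (6,0)}; {(0,0), (1,1), (2,2), (3,3), (4,4), (5,5), (6,6)}; {(0,0), (1,2), (2,4), (3,6), (4,1), (5,3), (6,5)}; … (8 in all).
So G has 8 subgroups of order 7.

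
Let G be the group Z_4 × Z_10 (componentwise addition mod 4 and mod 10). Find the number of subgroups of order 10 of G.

3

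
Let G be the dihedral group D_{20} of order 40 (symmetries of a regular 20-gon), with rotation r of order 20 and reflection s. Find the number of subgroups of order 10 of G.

|G| = 40 and 10 | 40, so subgroups of order 10 are possible by Lagrange.
The subgroups of order 10 are: {e, r^2, r^4, r^6, r^8, r^10, r^12, r^14, r^16, r^18}; {e, r^4, r^8, r^12, r^16, r^2s, r^6s, r^10s, r^14s, r^18s}; {e, r^4, r^8, r^12, r^16, r^3s, r^7s, r^11s, r^15s, r^19s}; {e, r^4, r^8, r^12, r^16, s, r^4s, r^8s, r^12s, r^16s}; … (5 in all).
So G has 5 subgroups of order 10.

5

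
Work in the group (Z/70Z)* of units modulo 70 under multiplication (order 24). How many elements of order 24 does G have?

No element of G has order 24 (even though 24 | 24).

0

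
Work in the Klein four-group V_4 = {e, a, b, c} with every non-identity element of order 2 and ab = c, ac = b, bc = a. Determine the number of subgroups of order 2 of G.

3

|G| = 4 and 2 | 4, so subgroups of order 2 are possible by Lagrange.
The subgroups of order 2 are: {e, a}; {e, b}; {e, c}.
So G has 3 subgroups of order 2.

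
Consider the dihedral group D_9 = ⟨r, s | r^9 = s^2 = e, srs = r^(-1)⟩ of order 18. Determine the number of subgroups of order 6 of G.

3

|G| = 18 and 6 | 18, so subgroups of order 6 are possible by Lagrange.
The subgroups of order 6 are: {e, r^3, r^6, r^2s, r^5s, r^8s}; {e, r^3, r^6, s, r^3s, r^6s}; {e, r^3, r^6, rs, r^4s, r^7s}.
So G has 3 subgroups of order 6.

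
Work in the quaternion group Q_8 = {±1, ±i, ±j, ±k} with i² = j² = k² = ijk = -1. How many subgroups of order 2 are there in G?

1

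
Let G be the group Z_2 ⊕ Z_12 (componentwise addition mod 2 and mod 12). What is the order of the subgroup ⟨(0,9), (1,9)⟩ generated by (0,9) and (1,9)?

|⟨(0,9)⟩| = 4 and |⟨(1,9)⟩| = 4, so |H| is a multiple of lcm(4, 4) = 4 and divides |G| = 24.
Closing under the operation: H = {(0,0), (0,3), (0,6), (0,9), (1,0), (1,3), (1,6), (1,9)}, so |H| = 8.

8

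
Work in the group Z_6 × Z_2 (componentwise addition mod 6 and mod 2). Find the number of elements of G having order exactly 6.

An element (a,b) has order lcm(ord(a), ord(b)); count pairs with lcm equal to 6.
Enumerating gives 6 such elements.

6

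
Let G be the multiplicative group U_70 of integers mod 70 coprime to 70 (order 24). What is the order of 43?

4

Compute successive powers of 43 mod 70: 43, 29, 57, 1; 43^4 ≡ 1 (mod 70).
So |⟨43⟩| = 4.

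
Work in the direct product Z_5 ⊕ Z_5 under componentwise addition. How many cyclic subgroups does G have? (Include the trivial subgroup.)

A cyclic subgroup of order d is generated by each of its φ(d) elements of order d, so the cyclic subgroups of order d number (#elements of order d)/φ(d).
Cyclic subgroups by order — order 1: 1; order 5: 6.
Total: 7.

7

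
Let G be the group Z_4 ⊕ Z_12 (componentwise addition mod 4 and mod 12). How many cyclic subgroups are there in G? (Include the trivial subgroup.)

Group the elements of G by the cyclic subgroup they generate; each cyclic subgroup of order d accounts for φ(d) elements.
Cyclic subgroups by order — order 1: 1; order 2: 3; order 3: 1; order 4: 6; order 6: 3; order 12: 6.
Total: 20.

20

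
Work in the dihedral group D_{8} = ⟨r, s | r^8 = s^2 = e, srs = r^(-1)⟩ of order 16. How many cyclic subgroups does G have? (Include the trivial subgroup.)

Group the elements of G by the cyclic subgroup they generate; each cyclic subgroup of order d accounts for φ(d) elements.
Cyclic subgroups by order — order 1: 1; order 2: 9; order 4: 1; order 8: 1.
Total: 12.

12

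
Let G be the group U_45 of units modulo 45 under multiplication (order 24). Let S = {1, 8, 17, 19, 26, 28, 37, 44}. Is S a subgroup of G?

Yes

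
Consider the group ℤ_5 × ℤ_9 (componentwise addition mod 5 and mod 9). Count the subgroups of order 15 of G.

1

|G| = 45 and 15 | 45, so subgroups of order 15 are possible by Lagrange.
The subgroups of order 15 are: {(0,0), (0,3), (0,6), (1,0), (1,3), (1,6), (2,0), (2,3), (2,6), (3,0), (3,3), (3,6), (4,0), (4,3), (4,6)}.
So G has 1 subgroup of order 15.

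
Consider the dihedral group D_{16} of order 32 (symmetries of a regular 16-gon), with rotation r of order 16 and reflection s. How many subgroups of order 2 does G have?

|G| = 32 and 2 | 32, so subgroups of order 2 are possible by Lagrange.
The subgroups of order 2 are: {e, r^10s}; {e, r^11s}; {e, r^12s}; {e, r^13s}; … (17 in all).
So G has 17 subgroups of order 2.

17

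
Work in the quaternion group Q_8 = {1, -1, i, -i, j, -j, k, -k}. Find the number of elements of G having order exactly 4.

The elements of order 4 are: i, -i, j, -j, k, -k.
That's 6.

6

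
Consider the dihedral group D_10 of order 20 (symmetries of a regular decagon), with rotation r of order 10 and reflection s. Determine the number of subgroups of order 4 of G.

|G| = 20 and 4 | 20, so subgroups of order 4 are possible by Lagrange.
The subgroups of order 4 are: {e, r^5, r^2s, r^7s}; {e, r^5, r^3s, r^8s}; {e, r^5, r^4s, r^9s}; {e, r^5, s, r^5s}; … (5 in all).
So G has 5 subgroups of order 4.

5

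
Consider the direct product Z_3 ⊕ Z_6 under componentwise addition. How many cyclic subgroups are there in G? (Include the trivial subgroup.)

Group the elements of G by the cyclic subgroup they generate; each cyclic subgroup of order d accounts for φ(d) elements.
Cyclic subgroups by order — order 1: 1; order 2: 1; order 3: 4; order 6: 4.
Total: 10.

10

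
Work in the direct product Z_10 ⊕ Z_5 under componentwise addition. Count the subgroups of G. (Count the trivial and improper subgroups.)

16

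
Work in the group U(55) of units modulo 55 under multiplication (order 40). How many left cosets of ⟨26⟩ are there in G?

|⟨26⟩| = 5 and |G| = 40.
By Lagrange, [G : H] = |G|/|H| = 40/5 = 8.

8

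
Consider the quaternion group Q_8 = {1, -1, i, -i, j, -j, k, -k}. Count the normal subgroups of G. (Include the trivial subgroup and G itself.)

G has 6 subgroups. Checking conjugation-invariance by order — order 1: 1/1 normal; order 2: 1/1 normal; order 4: 3/3 normal; order 8: 1/1 normal.
Total normal subgroups: 6.

6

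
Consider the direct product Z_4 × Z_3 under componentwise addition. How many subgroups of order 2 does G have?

|G| = 12 and 2 | 12, so subgroups of order 2 are possible by Lagrange.
The subgroups of order 2 are: {(0,0), (2,0)}.
So G has 1 subgroup of order 2.

1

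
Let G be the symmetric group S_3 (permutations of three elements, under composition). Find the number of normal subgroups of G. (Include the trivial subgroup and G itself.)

G has 6 subgroups. Checking conjugation-invariance by order — order 1: 1/1 normal; order 2: 0/3 normal; order 3: 1/1 normal; order 6: 1/1 normal.
Total normal subgroups: 3.

3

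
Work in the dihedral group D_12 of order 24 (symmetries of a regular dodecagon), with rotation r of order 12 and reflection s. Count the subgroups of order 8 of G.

3

|G| = 24 and 8 | 24, so subgroups of order 8 are possible by Lagrange.
The subgroups of order 8 are: {e, r^3, r^6, r^9, rs, r^4s, r^7s, r^10s}; {e, r^3, r^6, r^9, r^2s, r^5s, r^8s, r^11s}; {e, r^3, r^6, r^9, s, r^3s, r^6s, r^9s}.
So G has 3 subgroups of order 8.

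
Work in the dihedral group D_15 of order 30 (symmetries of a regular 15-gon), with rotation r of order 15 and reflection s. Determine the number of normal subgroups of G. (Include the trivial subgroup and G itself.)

5

G has 28 subgroups. Checking conjugation-invariance by order — order 1: 1/1 normal; order 2: 0/15 normal; order 3: 1/1 normal; order 5: 1/1 normal; order 6: 0/5 normal; order 10: 0/3 normal; order 15: 1/1 normal; order 30: 1/1 normal.
Total normal subgroups: 5.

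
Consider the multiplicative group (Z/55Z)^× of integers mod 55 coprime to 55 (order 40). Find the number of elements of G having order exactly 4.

The elements of order 4 are: 12, 23, 32, 43.
That's 4.

4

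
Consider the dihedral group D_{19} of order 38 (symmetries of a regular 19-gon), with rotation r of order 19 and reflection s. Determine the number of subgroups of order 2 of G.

19

|G| = 38 and 2 | 38, so subgroups of order 2 are possible by Lagrange.
The subgroups of order 2 are: {e, r^10s}; {e, r^11s}; {e, r^12s}; {e, r^13s}; … (19 in all).
So G has 19 subgroups of order 2.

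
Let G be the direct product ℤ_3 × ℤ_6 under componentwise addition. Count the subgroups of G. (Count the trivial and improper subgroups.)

|G| = 18, so by Lagrange every subgroup order divides 18. Divisors: 1, 2, 3, 6, 9, 18.
Subgroups by order — order 1: 1; order 2: 1; order 3: 4; order 6: 4; order 9: 1; order 18: 1.
Total: 1 + 1 + 4 + 4 + 1 + 1 = 12.

12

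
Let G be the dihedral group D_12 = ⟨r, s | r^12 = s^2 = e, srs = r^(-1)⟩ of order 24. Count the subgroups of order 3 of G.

|G| = 24 and 3 | 24, so subgroups of order 3 are possible by Lagrange.
The subgroups of order 3 are: {e, r^4, r^8}.
So G has 1 subgroup of order 3.

1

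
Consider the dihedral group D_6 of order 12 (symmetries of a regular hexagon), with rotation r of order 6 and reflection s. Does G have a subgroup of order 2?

Yes

2 | 12. A subgroup of order 2 is {e, r^2s}.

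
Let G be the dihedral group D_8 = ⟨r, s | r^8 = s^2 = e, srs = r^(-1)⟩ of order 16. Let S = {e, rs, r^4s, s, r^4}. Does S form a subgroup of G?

No

|S| = 5 does not divide |G| = 16, so by Lagrange S is not a subgroup.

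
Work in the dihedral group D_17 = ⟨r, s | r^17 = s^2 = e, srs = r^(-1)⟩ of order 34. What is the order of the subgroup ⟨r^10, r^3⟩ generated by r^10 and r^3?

17

|⟨r^10⟩| = 17 and |⟨r^3⟩| = 17, so |H| is a multiple of lcm(17, 17) = 17 and divides |G| = 34.
Closing under the operation: H = {e, r, r^2, r^3, r^4, r^5, r^6, r^7, r^8, r^9, r^10, r^11, r^12, r^13, r^14, r^15, r^16}, so |H| = 17.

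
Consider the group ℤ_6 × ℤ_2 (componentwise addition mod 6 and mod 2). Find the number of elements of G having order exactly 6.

An element (a,b) has order lcm(ord(a), ord(b)); count pairs with lcm equal to 6.
Enumerating gives 6 such elements.

6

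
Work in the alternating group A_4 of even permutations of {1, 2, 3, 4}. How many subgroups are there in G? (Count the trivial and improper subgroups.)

|G| = 12, so by Lagrange every subgroup order divides 12. Divisors: 1, 2, 3, 4, 6, 12.
Subgroups by order — order 1: 1; order 2: 3; order 3: 4; order 4: 1; order 6: 0; order 12: 1.
Total: 1 + 3 + 4 + 1 + 0 + 1 = 10.

10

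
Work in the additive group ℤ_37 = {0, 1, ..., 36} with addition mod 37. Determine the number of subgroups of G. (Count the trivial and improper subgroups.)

2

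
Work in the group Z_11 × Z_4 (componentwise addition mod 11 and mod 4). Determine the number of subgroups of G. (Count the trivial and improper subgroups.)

|G| = 44, so by Lagrange every subgroup order divides 44. Divisors: 1, 2, 4, 11, 22, 44.
Subgroups by order — order 1: 1; order 2: 1; order 4: 1; order 11: 1; order 22: 1; order 44: 1.
Total: 1 + 1 + 1 + 1 + 1 + 1 = 6.

6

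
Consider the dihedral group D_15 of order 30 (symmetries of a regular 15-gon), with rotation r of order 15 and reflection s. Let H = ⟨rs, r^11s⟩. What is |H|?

|⟨rs⟩| = 2 and |⟨r^11s⟩| = 2, so |H| is a multiple of lcm(2, 2) = 2 and divides |G| = 30.
Closing under the operation: H = {e, r^5, r^10, rs, r^6s, r^11s}, so |H| = 6.

6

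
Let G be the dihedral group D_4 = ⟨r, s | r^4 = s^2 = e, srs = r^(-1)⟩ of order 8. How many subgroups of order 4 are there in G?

3

|G| = 8 and 4 | 8, so subgroups of order 4 are possible by Lagrange.
The subgroups of order 4 are: {e, r, r^2, r^3}; {e, r^2, s, r^2s}; {e, r^2, rs, r^3s}.
So G has 3 subgroups of order 4.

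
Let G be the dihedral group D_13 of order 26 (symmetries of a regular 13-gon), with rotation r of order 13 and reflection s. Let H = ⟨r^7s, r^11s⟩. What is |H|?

26

|⟨r^7s⟩| = 2 and |⟨r^11s⟩| = 2, so |H| is a multiple of lcm(2, 2) = 2 and divides |G| = 26.
Closing {r^7s, r^11s} under the group operation gives all of G, so |H| = 26.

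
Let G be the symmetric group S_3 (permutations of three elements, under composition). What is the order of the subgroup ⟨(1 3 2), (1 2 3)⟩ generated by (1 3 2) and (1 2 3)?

3

|⟨(1 3 2)⟩| = 3 and |⟨(1 2 3)⟩| = 3, so |H| is a multiple of lcm(3, 3) = 3 and divides |G| = 6.
Closing under the operation: H = {e, (1 2 3), (1 3 2)}, so |H| = 3.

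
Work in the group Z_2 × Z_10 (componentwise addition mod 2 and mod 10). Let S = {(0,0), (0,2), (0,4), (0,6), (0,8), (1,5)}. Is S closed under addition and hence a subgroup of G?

No

|S| = 6 does not divide |G| = 20, so by Lagrange S is not a subgroup.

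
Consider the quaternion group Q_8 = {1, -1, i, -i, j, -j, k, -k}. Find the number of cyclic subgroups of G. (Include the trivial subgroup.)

5

Group the elements of G by the cyclic subgroup they generate; each cyclic subgroup of order d accounts for φ(d) elements.
Cyclic subgroups by order — order 1: 1; order 2: 1; order 4: 3.
Total: 5.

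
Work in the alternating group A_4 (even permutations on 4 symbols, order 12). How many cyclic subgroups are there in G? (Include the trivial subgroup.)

Each element a generates a cyclic subgroup ⟨a⟩; distinct elements may generate the same one (a cyclic group of order d has φ(d) generators).
Cyclic subgroups by order — order 1: 1; order 2: 3; order 3: 4.
Total: 8.

8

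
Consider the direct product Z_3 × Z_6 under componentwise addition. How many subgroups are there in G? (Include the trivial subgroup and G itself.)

12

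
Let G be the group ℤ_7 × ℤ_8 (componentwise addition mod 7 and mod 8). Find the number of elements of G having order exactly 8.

4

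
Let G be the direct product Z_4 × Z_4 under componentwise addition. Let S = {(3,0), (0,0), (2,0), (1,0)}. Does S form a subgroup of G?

Yes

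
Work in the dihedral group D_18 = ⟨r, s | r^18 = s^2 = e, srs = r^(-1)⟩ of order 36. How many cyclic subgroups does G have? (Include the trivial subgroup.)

24

Group the elements of G by the cyclic subgroup they generate; each cyclic subgroup of order d accounts for φ(d) elements.
Cyclic subgroups by order — order 1: 1; order 2: 19; order 3: 1; order 6: 1; order 9: 1; order 18: 1.
Total: 24.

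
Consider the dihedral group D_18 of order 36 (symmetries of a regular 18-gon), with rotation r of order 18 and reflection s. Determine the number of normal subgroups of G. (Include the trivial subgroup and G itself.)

G has 45 subgroups. Checking conjugation-invariance by order — order 1: 1/1 normal; order 2: 1/19 normal; order 3: 1/1 normal; order 4: 0/9 normal; order 6: 1/7 normal; order 9: 1/1 normal; order 12: 0/3 normal; order 18: 3/3 normal; order 36: 1/1 normal.
Total normal subgroups: 9.

9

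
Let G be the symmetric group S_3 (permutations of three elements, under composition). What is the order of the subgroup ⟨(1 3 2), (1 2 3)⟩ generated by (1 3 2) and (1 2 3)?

3

|⟨(1 3 2)⟩| = 3 and |⟨(1 2 3)⟩| = 3, so |H| is a multiple of lcm(3, 3) = 3 and divides |G| = 6.
Closing under the operation: H = {e, (1 2 3), (1 3 2)}, so |H| = 3.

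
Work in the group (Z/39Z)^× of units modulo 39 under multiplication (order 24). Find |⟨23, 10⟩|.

12

|⟨23⟩| = 6 and |⟨10⟩| = 6, so |H| is a multiple of lcm(6, 6) = 6 and divides |G| = 24.
Closing under the operation: H = {1, 4, 10, 14, 16, 17, 22, 23, 25, 29, 35, 38}, so |H| = 12.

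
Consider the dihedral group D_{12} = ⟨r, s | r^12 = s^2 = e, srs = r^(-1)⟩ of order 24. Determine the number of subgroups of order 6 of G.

|G| = 24 and 6 | 24, so subgroups of order 6 are possible by Lagrange.
The subgroups of order 6 are: {e, r^2, r^4, r^6, r^8, r^10}; {e, r^4, r^8, r^2s, r^6s, r^10s}; {e, r^4, r^8, r^3s, r^7s, r^11s}; {e, r^4, r^8, s, r^4s, r^8s}; … (5 in all).
So G has 5 subgroups of order 6.

5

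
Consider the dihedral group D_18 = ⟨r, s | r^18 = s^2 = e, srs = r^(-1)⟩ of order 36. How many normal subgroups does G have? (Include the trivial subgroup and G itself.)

9

G has 45 subgroups. Checking conjugation-invariance by order — order 1: 1/1 normal; order 2: 1/19 normal; order 3: 1/1 normal; order 4: 0/9 normal; order 6: 1/7 normal; order 9: 1/1 normal; order 12: 0/3 normal; order 18: 3/3 normal; order 36: 1/1 normal.
Total normal subgroups: 9.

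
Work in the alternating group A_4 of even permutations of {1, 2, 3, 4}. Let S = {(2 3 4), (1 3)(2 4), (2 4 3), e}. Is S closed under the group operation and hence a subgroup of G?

No

Closure fails: (2 4 3) ∘ (1 3)(2 4) = (1 2 3) ∉ S. So S is not a subgroup.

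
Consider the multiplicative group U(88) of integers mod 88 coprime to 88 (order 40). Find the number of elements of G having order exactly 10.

Enumerating element orders in G gives 28 elements of order 10.

28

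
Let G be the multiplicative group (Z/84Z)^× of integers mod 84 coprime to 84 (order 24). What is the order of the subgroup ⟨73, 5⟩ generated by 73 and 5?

12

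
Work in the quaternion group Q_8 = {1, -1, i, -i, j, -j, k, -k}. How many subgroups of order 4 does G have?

3

|G| = 8 and 4 | 8, so subgroups of order 4 are possible by Lagrange.
The subgroups of order 4 are: {1, -1, i, -i}; {1, -1, j, -j}; {1, -1, k, -k}.
So G has 3 subgroups of order 4.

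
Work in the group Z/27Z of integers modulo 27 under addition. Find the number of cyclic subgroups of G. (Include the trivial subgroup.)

4

A cyclic subgroup of order d is generated by each of its φ(d) elements of order d, so the cyclic subgroups of order d number (#elements of order d)/φ(d).
Cyclic subgroups by order — order 1: 1; order 3: 1; order 9: 1; order 27: 1.
Total: 4.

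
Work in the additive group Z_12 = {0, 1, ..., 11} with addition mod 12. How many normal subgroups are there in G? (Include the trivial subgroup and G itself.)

6

G is abelian, so every subgroup is normal.
G has 6 subgroups in total, hence 6 normal subgroups.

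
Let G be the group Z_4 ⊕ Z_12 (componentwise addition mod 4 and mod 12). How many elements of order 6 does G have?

6

An element (a,b) has order lcm(ord(a), ord(b)); count pairs with lcm equal to 6.
Enumerating gives 6 such elements.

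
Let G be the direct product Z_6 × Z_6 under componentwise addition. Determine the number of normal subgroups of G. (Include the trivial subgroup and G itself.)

G is abelian, so every subgroup is normal.
G has 30 subgroups in total, hence 30 normal subgroups.

30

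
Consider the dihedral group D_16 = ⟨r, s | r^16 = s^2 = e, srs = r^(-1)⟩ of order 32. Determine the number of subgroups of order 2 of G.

17

|G| = 32 and 2 | 32, so subgroups of order 2 are possible by Lagrange.
The subgroups of order 2 are: {e, r^10s}; {e, r^11s}; {e, r^12s}; {e, r^13s}; … (17 in all).
So G has 17 subgroups of order 2.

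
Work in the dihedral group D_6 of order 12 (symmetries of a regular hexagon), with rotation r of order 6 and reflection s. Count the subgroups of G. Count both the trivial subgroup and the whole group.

|G| = 12, so by Lagrange every subgroup order divides 12. Divisors: 1, 2, 3, 4, 6, 12.
Subgroups by order — order 1: 1; order 2: 7; order 3: 1; order 4: 3; order 6: 3; order 12: 1.
Total: 1 + 7 + 1 + 3 + 3 + 1 = 16.

16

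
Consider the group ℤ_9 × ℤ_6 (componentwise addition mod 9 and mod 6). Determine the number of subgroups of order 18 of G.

|G| = 54 and 18 | 54, so subgroups of order 18 are possible by Lagrange.
The subgroups of order 18 are: {(0,0), (0,1), (0,2), (0,3), (0,4), (0,5), (3,0), (3,1), (3,2), (3,3), (3,4), (3,5), (6,0), (6,1), (6,2), (6,3), (6,4), (6,5)}; {(0,0), (0,3), (1,0), (1,3), (2,0), (2,3), (3,0), (3,3), (4,0), (4,3), (5,0), (5,3), (6,0), (6,3), (7,0), (7,3), (8,0), (8,3)}; {(0,0), (0,3), (1,1), (1,4), (2,2), (2,5), (3,0), (3,3), (4,1), (4,4), (5,2), (5,5), (6,0), (6,3), (7,1), (7,4), (8,2), (8,5)}; {(0,0), (0,3), (1,2), (1,5), (2,1), (2,4), (3,0), (3,3), (4,2), (4,5), (5,1), (5,4), (6,0), (6,3), (7,2), (7,5), (8,1), (8,4)}.
So G has 4 subgroups of order 18.

4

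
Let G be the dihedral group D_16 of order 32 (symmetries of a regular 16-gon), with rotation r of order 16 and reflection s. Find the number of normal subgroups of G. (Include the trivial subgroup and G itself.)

G has 36 subgroups. Checking conjugation-invariance by order — order 1: 1/1 normal; order 2: 1/17 normal; order 4: 1/9 normal; order 8: 1/5 normal; order 16: 3/3 normal; order 32: 1/1 normal.
Total normal subgroups: 8.

8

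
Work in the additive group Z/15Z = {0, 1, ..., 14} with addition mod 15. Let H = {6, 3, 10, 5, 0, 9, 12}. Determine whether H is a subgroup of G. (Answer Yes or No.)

No

|H| = 7 does not divide |G| = 15, so by Lagrange H is not a subgroup.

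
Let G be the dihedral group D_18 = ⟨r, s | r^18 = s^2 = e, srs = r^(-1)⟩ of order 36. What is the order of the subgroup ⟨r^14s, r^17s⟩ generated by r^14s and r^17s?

12

|⟨r^14s⟩| = 2 and |⟨r^17s⟩| = 2, so |H| is a multiple of lcm(2, 2) = 2 and divides |G| = 36.
Closing under the operation: H = {e, r^3, r^6, r^9, r^12, r^15, r^2s, r^5s, r^8s, r^11s, r^14s, r^17s}, so |H| = 12.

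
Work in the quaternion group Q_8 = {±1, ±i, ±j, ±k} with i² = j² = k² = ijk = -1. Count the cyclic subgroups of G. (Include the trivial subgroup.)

Each element a generates a cyclic subgroup ⟨a⟩; distinct elements may generate the same one (a cyclic group of order d has φ(d) generators).
Cyclic subgroups by order — order 1: 1; order 2: 1; order 4: 3.
Total: 5.

5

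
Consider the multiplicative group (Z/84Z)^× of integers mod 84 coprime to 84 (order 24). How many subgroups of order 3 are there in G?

1

|G| = 24 and 3 | 24, so subgroups of order 3 are possible by Lagrange.
The subgroups of order 3 are: {1, 25, 37}.
So G has 1 subgroup of order 3.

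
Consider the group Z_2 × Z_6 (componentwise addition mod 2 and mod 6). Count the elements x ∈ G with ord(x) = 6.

6

An element (a,b) has order lcm(ord(a), ord(b)); count pairs with lcm equal to 6.
Enumerating gives 6 such elements.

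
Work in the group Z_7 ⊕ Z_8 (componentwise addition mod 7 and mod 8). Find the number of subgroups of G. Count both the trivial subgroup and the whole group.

8

|G| = 56, so by Lagrange every subgroup order divides 56. Divisors: 1, 2, 4, 7, 8, 14, 28, 56.
Subgroups by order — order 1: 1; order 2: 1; order 4: 1; order 7: 1; order 8: 1; order 14: 1; order 28: 1; order 56: 1.
Total: 1 + 1 + 1 + 1 + 1 + 1 + 1 + 1 = 8.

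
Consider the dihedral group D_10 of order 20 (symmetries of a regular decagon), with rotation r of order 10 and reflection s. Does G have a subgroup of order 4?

Yes

4 | 20. A subgroup of order 4 is {e, r^5, r^2s, r^7s}.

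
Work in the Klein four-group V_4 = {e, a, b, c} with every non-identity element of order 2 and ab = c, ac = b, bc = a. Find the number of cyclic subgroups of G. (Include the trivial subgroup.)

4

Each element a generates a cyclic subgroup ⟨a⟩; distinct elements may generate the same one (a cyclic group of order d has φ(d) generators).
Cyclic subgroups by order — order 1: 1; order 2: 3.
Total: 4.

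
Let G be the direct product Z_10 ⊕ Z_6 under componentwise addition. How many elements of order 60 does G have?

An element (a,b) has order lcm(ord(a), ord(b)); count pairs with lcm equal to 60.
Enumerating gives 0 such elements.

0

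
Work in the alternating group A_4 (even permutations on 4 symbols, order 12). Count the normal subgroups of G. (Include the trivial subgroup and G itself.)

3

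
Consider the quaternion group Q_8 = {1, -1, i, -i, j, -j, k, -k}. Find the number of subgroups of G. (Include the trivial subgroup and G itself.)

|G| = 8, so by Lagrange every subgroup order divides 8. Divisors: 1, 2, 4, 8.
Subgroups by order — order 1: 1; order 2: 1; order 4: 3; order 8: 1.
Total: 1 + 1 + 3 + 1 = 6.

6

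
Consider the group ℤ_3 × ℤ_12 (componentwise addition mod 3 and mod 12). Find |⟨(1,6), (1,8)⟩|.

18

|⟨(1,6)⟩| = 6 and |⟨(1,8)⟩| = 3, so |H| is a multiple of lcm(6, 3) = 6 and divides |G| = 36.
Closing under the operation: H = {(0,0), (0,2), (0,4), (0,6), (0,8), (0,10), (1,0), (1,2), (1,4), (1,6), (1,8), (1,10), (2,0), (2,2), (2,4), (2,6), (2,8), (2,10)}, so |H| = 18.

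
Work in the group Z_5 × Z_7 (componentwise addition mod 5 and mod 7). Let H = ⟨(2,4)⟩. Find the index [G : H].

|⟨(2,4)⟩| = 35 and |G| = 35.
By Lagrange, [G : H] = |G|/|H| = 35/35 = 1.

1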